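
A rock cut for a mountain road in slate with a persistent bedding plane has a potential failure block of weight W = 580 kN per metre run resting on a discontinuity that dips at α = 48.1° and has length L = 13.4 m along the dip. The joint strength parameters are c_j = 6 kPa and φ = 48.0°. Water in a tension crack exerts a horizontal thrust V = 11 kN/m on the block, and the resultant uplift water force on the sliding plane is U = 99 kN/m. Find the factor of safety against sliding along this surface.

FS = 0.89

Resolving the block weight along and normal to the plane and applying the Mohr–Coulomb strength on the joint:
N' = W cosα − U − V sinα = 580·cos48.1° − 99 − 11·sin48.1° = 280.2 kN/m
Driving force T = W sinα + V cosα = 580·sin48.1° + 11·cos48.1° = 439.0 kN/m
Resisting force R = c_j·L + N'·tanφ = 6·13.4 + 280.2·tan48.0° = 80.4 + 311.1 = 391.5 kN/m
FS = R / T = 391.5 / 439.0 = 0.892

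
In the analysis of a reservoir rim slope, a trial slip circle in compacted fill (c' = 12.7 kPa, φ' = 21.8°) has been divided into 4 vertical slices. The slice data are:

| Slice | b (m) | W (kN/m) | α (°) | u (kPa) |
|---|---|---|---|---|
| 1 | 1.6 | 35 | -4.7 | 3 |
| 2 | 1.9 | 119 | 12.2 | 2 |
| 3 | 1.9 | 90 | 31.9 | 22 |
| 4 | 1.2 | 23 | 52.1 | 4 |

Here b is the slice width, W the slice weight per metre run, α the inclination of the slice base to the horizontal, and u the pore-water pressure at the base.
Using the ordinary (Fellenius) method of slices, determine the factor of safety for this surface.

Ordinary method of slices: FS = Σ[c'·Δl_i + (W_i cosα_i − u_i·Δl_i)·tanφ'] / Σ W_i sinα_i, with Δl_i = b_i / cosα_i.
Slice 1: Δl = 1.6/cos(-4.7°) = 1.605 m; N'_1 = 35·cos(-4.7°) − 3·1.605 = 30.1; c'Δl = 20.39; W sinα = -2.9
Slice 2: Δl = 1.9/cos12.2° = 1.944 m; N'_2 = 119·cos12.2° − 2·1.944 = 112.4; c'Δl = 24.69; W sinα = 25.1
Slice 3: Δl = 1.9/cos31.9° = 2.238 m; N'_3 = 90·cos31.9° − 22·2.238 = 27.2; c'Δl = 28.42; W sinα = 47.6
Slice 4: Δl = 1.2/cos52.1° = 1.953 m; N'_4 = 23·cos52.1° − 4·1.953 = 6.3; c'Δl = 24.81; W sinα = 18.1
Σc'Δl = 98.3 kN/m; ΣN' = 176.0 kN/m; ΣW sinα = 88.0 kN/m
Resisting = 98.3 + 176.0·tan21.8° = 98.3 + 70.4 = 168.7 kN/m
FS = 168.7 / 88.0 = 1.917

FS = 1.92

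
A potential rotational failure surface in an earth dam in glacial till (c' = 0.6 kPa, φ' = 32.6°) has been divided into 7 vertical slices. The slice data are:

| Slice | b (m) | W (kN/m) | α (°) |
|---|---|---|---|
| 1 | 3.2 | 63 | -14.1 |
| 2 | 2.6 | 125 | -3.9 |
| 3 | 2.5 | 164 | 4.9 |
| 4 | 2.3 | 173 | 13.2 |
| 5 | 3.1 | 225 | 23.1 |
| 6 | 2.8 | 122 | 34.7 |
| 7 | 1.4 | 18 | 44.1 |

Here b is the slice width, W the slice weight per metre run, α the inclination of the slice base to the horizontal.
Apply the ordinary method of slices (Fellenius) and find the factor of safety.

Ordinary method of slices: FS = Σ[c'·Δl_i + (W_i cosα_i)·tanφ'] / Σ W_i sinα_i, with Δl_i = b_i / cosα_i.
Slice 1: Δl = 3.2/cos(-14.1°) = 3.299 m; N'_1 = 63·cos(-14.1°) = 61.1; c'Δl = 1.98; W sinα = -15.3
Slice 2: Δl = 2.6/cos(-3.9°) = 2.606 m; N'_2 = 125·cos(-3.9°) = 124.7; c'Δl = 1.56; W sinα = -8.5
Slice 3: Δl = 2.5/cos4.9° = 2.509 m; N'_3 = 164·cos4.9° = 163.4; c'Δl = 1.51; W sinα = 14.0
Slice 4: Δl = 2.3/cos13.2° = 2.362 m; N'_4 = 173·cos13.2° = 168.4; c'Δl = 1.42; W sinα = 39.5
Slice 5: Δl = 3.1/cos23.1° = 3.370 m; N'_5 = 225·cos23.1° = 207.0; c'Δl = 2.02; W sinα = 88.3
Slice 6: Δl = 2.8/cos34.7° = 3.406 m; N'_6 = 122·cos34.7° = 100.3; c'Δl = 2.04; W sinα = 69.5
Slice 7: Δl = 1.4/cos44.1° = 1.950 m; N'_7 = 18·cos44.1° = 12.9; c'Δl = 1.17; W sinα = 12.5
Σc'Δl = 11.7 kN/m; ΣN' = 837.8 kN/m; ΣW sinα = 199.9 kN/m
Resisting = 11.7 + 837.8·tan32.6° = 11.7 + 535.8 = 547.5 kN/m
FS = 547.5 / 199.9 = 2.739

FS = 2.74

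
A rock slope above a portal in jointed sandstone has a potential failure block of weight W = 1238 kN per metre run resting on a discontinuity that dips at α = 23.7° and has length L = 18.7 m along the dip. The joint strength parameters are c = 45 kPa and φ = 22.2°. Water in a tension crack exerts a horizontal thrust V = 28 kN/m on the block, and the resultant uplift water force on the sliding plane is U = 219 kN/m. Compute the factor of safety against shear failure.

Resolving the block weight along and normal to the plane and applying the Mohr–Coulomb strength on the joint:
N' = W cosα − U − V sinα = 1238·cos23.7° − 219 − 28·sin23.7° = 903.3 kN/m
Driving force T = W sinα + V cosα = 1238·sin23.7° + 28·cos23.7° = 523.2 kN/m
Resisting force R = c·L + N'·tanφ = 45·18.7 + 903.3·tan22.2° = 841.5 + 368.6 = 1210.1 kN/m
FS = R / T = 1210.1 / 523.2 = 2.313

FS = 2.31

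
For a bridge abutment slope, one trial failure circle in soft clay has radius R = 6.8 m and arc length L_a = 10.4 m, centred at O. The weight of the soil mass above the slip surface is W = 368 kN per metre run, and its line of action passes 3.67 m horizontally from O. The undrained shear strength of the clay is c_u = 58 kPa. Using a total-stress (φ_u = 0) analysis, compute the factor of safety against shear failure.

FS = 3.04

Taking moments about the centre O, the resisting moment is provided by the undrained shear strength acting along the arc:
M_R = c_u·L_a·R = 58·10.40·6.8 = 4101.8 kN·m/m
M_D = W·d = 368·3.67 = 1350.6 kN·m/m
FS = M_R / M_D = 4101.8 / 1350.6 = 3.037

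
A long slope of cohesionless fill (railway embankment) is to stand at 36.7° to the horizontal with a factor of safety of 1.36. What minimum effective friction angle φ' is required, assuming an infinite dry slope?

φ' = 45.4°

FS = tanφ'/tanβ ⇒ tanφ' = FS · tanβ = 1.36 · tan36.7° = 1.0137
φ' = arctan(1.0137) = 45.39°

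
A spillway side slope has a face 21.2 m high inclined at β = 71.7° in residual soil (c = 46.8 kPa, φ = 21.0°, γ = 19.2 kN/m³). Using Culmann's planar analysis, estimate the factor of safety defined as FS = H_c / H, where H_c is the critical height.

FS = 1.11

H_c = (4c/γ) · sinβ cosφ / [1 − cos(β − φ)]
    = (4·46.8/19.2) · sin71.7°·cos21.0° / [1 − cos50.7°]
    = 9.750 · 0.8864 / 0.3666 = 23.57 m
FS = H_c / H = 23.57 / 21.2 = 1.112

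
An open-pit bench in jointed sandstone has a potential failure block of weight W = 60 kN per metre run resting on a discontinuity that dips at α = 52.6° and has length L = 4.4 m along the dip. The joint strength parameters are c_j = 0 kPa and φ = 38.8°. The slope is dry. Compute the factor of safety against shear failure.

FS = 0.61

Resolving the block weight along and normal to the plane and applying the Mohr–Coulomb strength on the joint:
N' = W cosα = 60·cos52.6° = 36.4 kN/m
Driving force T = W sinα = 60·sin52.6° = 47.7 kN/m
Resisting force R = c_j·L + N'·tanφ = 0·4.4 + 36.4·tan38.8° = 0.0 + 29.3 = 29.3 kN/m
FS = R / T = 29.3 / 47.7 = 0.615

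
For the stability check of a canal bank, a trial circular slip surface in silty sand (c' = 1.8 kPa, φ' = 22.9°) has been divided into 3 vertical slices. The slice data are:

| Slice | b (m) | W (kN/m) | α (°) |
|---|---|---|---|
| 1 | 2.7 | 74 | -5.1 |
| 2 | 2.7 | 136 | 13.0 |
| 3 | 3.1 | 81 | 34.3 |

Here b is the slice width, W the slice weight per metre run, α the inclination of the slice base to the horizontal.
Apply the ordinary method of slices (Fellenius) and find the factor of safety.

Ordinary method of slices: FS = Σ[c'·Δl_i + (W_i cosα_i)·tanφ'] / Σ W_i sinα_i, with Δl_i = b_i / cosα_i.
Slice 1: Δl = 2.7/cos(-5.1°) = 2.711 m; N'_1 = 74·cos(-5.1°) = 73.7; c'Δl = 4.88; W sinα = -6.6
Slice 2: Δl = 2.7/cos13.0° = 2.771 m; N'_2 = 136·cos13.0° = 132.5; c'Δl = 4.99; W sinα = 30.6
Slice 3: Δl = 3.1/cos34.3° = 3.753 m; N'_3 = 81·cos34.3° = 66.9; c'Δl = 6.75; W sinα = 45.6
Σc'Δl = 16.6 kN/m; ΣN' = 273.1 kN/m; ΣW sinα = 69.7 kN/m
Resisting = 16.6 + 273.1·tan22.9° = 16.6 + 115.4 = 132.0 kN/m
FS = 132.0 / 69.7 = 1.895

FS = 1.89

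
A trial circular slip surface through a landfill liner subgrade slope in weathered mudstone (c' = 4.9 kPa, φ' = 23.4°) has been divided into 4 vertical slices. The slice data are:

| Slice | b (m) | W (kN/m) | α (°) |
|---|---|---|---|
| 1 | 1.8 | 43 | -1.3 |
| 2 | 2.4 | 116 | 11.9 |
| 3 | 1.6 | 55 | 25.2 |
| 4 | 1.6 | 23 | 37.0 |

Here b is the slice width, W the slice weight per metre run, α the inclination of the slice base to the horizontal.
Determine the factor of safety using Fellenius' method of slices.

Ordinary method of slices: FS = Σ[c'·Δl_i + (W_i cosα_i)·tanφ'] / Σ W_i sinα_i, with Δl_i = b_i / cosα_i.
Slice 1: Δl = 1.8/cos(-1.3°) = 1.800 m; N'_1 = 43·cos(-1.3°) = 43.0; c'Δl = 8.82; W sinα = -1.0
Slice 2: Δl = 2.4/cos11.9° = 2.453 m; N'_2 = 116·cos11.9° = 113.5; c'Δl = 12.02; W sinα = 23.9
Slice 3: Δl = 1.6/cos25.2° = 1.768 m; N'_3 = 55·cos25.2° = 49.8; c'Δl = 8.66; W sinα = 23.4
Slice 4: Δl = 1.6/cos37.0° = 2.003 m; N'_4 = 23·cos37.0° = 18.4; c'Δl = 9.82; W sinα = 13.8
Σc'Δl = 39.3 kN/m; ΣN' = 224.6 kN/m; ΣW sinα = 60.2 kN/m
Resisting = 39.3 + 224.6·tan23.4° = 39.3 + 97.2 = 136.5 kN/m
FS = 136.5 / 60.2 = 2.268

FS = 2.27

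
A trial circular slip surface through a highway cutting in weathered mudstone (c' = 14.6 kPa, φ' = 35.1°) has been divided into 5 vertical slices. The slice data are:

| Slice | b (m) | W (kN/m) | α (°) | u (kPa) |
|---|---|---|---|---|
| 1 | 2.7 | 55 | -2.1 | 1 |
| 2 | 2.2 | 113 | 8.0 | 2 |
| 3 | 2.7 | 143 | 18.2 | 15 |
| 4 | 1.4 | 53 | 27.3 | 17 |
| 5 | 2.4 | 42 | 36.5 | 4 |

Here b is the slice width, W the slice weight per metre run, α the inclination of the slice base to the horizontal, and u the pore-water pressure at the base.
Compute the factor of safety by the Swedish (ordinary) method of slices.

FS = 3.60

Ordinary method of slices: FS = Σ[c'·Δl_i + (W_i cosα_i − u_i·Δl_i)·tanφ'] / Σ W_i sinα_i, with Δl_i = b_i / cosα_i.
Slice 1: Δl = 2.7/cos(-2.1°) = 2.702 m; N'_1 = 55·cos(-2.1°) − 1·2.702 = 52.3; c'Δl = 39.45; W sinα = -2.0
Slice 2: Δl = 2.2/cos8.0° = 2.222 m; N'_2 = 113·cos8.0° − 2·2.222 = 107.5; c'Δl = 32.44; W sinα = 15.7
Slice 3: Δl = 2.7/cos18.2° = 2.842 m; N'_3 = 143·cos18.2° − 15·2.842 = 93.2; c'Δl = 41.50; W sinα = 44.7
Slice 4: Δl = 1.4/cos27.3° = 1.575 m; N'_4 = 53·cos27.3° − 17·1.575 = 20.3; c'Δl = 23.00; W sinα = 24.3
Slice 5: Δl = 2.4/cos36.5° = 2.986 m; N'_5 = 42·cos36.5° − 4·2.986 = 21.8; c'Δl = 43.59; W sinα = 25.0
Σc'Δl = 180.0 kN/m; ΣN' = 295.1 kN/m; ΣW sinα = 107.7 kN/m
Resisting = 180.0 + 295.1·tan35.1° = 180.0 + 207.4 = 387.3 kN/m
FS = 387.3 / 107.7 = 3.598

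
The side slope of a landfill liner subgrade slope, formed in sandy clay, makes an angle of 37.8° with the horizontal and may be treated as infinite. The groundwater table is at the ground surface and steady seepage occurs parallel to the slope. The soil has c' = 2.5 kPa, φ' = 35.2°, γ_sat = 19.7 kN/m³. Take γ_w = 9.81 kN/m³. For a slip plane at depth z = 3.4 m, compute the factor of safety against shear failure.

FS = 0.53

With seepage parallel to the slope and the water table at the surface, the effective normal stress on the slip plane uses the buoyant unit weight γ' = γ_sat − γ_w while the driving shear stress uses γ_sat:
FS = [c' + γ' z cos²β tanφ'] / [γ_sat z sinβ cosβ]
γ' = 19.7 − 9.81 = 9.89 kN/m³
Numerator = 2.5 + 9.89·3.4·cos²37.8°·tan35.2° = 2.5 + 9.89·3.4·0.6243·0.7054 = 17.310 kPa
Denominator = 19.7·3.4·sin37.8°·cos37.8° = 19.7·3.4·0.6129·0.7902 = 32.438 kPa
FS = 17.310 / 32.438 = 0.534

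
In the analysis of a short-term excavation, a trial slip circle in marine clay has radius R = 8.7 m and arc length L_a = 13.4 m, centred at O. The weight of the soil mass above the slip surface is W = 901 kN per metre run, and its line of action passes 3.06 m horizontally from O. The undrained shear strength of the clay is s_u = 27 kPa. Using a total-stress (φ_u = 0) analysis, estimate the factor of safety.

FS = 1.14

Taking moments about the centre O, the resisting moment is provided by the undrained shear strength acting along the arc:
M_R = s_u·L_a·R = 27·13.40·8.7 = 3147.7 kN·m/m
M_D = W·d = 901·3.06 = 2757.1 kN·m/m
FS = M_R / M_D = 3147.7 / 2757.1 = 1.142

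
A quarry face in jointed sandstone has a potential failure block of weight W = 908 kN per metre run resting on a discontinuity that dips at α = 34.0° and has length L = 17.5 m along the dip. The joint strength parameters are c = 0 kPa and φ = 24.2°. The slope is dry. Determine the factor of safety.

FS = 0.67

Resolving the block weight along and normal to the plane and applying the Mohr–Coulomb strength on the joint:
N' = W cosα = 908·cos34.0° = 752.8 kN/m
Driving force T = W sinα = 908·sin34.0° = 507.7 kN/m
Resisting force R = c·L + N'·tanφ = 0·17.5 + 752.8·tan24.2° = 0.0 + 338.3 = 338.3 kN/m
FS = R / T = 338.3 / 507.7 = 0.666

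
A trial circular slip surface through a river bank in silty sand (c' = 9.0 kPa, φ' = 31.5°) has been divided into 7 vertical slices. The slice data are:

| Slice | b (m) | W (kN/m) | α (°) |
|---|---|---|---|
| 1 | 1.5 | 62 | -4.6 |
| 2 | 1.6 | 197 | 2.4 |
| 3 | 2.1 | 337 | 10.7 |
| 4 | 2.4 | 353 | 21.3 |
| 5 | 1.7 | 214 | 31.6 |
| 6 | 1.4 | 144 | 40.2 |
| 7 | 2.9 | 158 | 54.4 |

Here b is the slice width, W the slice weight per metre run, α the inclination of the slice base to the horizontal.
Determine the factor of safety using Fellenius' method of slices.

FS = 1.80

Ordinary method of slices: FS = Σ[c'·Δl_i + (W_i cosα_i)·tanφ'] / Σ W_i sinα_i, with Δl_i = b_i / cosα_i.
Slice 1: Δl = 1.5/cos(-4.6°) = 1.505 m; N'_1 = 62·cos(-4.6°) = 61.8; c'Δl = 13.54; W sinα = -5.0
Slice 2: Δl = 1.6/cos2.4° = 1.601 m; N'_2 = 197·cos2.4° = 196.8; c'Δl = 14.41; W sinα = 8.2
Slice 3: Δl = 2.1/cos10.7° = 2.137 m; N'_3 = 337·cos10.7° = 331.1; c'Δl = 19.23; W sinα = 62.6
Slice 4: Δl = 2.4/cos21.3° = 2.576 m; N'_4 = 353·cos21.3° = 328.9; c'Δl = 23.18; W sinα = 128.2
Slice 5: Δl = 1.7/cos31.6° = 1.996 m; N'_5 = 214·cos31.6° = 182.3; c'Δl = 17.96; W sinα = 112.1
Slice 6: Δl = 1.4/cos40.2° = 1.833 m; N'_6 = 144·cos40.2° = 110.0; c'Δl = 16.50; W sinα = 92.9
Slice 7: Δl = 2.9/cos54.4° = 4.982 m; N'_7 = 158·cos54.4° = 92.0; c'Δl = 44.84; W sinα = 128.5
Σc'Δl = 149.7 kN/m; ΣN' = 1302.9 kN/m; ΣW sinα = 527.6 kN/m
Resisting = 149.7 + 1302.9·tan31.5° = 149.7 + 798.4 = 948.1 kN/m
FS = 948.1 / 527.6 = 1.797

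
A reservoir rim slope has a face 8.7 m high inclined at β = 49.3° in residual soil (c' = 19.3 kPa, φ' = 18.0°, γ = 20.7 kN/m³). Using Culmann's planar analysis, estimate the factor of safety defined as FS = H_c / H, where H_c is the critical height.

H_c = (4c'/γ) · sinβ cosφ' / [1 − cos(β − φ')]
    = (4·19.3/20.7) · sin49.3°·cos18.0° / [1 − cos31.3°]
    = 3.729 · 0.7210 / 0.1455 = 18.48 m
FS = H_c / H = 18.48 / 8.7 = 2.124

FS = 2.12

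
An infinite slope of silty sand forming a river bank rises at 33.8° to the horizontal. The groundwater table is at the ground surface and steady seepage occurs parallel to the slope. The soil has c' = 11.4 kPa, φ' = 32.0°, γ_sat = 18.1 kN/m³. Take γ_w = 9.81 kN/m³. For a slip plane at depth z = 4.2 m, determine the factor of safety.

FS = 0.75

With seepage parallel to the slope and the water table at the surface, the effective normal stress on the slip plane uses the buoyant unit weight γ' = γ_sat − γ_w while the driving shear stress uses γ_sat:
FS = [c' + γ' z cos²β tanφ'] / [γ_sat z sinβ cosβ]
γ' = 18.1 − 9.81 = 8.29 kN/m³
Numerator = 11.4 + 8.29·4.2·cos²33.8°·tan32.0° = 11.4 + 8.29·4.2·0.6905·0.6249 = 26.424 kPa
Denominator = 18.1·4.2·sin33.8°·cos33.8° = 18.1·4.2·0.5563·0.8310 = 35.142 kPa
FS = 26.424 / 35.142 = 0.752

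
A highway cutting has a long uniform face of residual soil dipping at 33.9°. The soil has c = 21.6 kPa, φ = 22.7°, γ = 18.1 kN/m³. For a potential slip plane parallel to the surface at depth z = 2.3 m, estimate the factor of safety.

For an infinite slope with a slip plane parallel to the surface (no pore pressure): FS = [c + γz cos²β tanφ] / [γz sinβ cosβ].
γz = 18.1·2.3 = 41.63 kN/m²
Numerator = 21.6 + 41.63·cos²33.9°·tan22.7° = 21.6 + 41.63·0.6889·0.4183 = 33.597 kPa
Denominator = 41.63·sin33.9°·cos33.9° = 41.63·0.5577·0.8300 = 19.272 kPa
FS = 33.597 / 19.272 = 1.743

FS = 1.74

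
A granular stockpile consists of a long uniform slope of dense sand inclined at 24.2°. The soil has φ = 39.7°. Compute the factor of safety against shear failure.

For a dry cohesionless infinite slope the factor of safety is FS = tanφ / tanβ.
FS = tan39.7° / tan24.2° = 0.8302 / 0.4494 = 1.847

FS = 1.85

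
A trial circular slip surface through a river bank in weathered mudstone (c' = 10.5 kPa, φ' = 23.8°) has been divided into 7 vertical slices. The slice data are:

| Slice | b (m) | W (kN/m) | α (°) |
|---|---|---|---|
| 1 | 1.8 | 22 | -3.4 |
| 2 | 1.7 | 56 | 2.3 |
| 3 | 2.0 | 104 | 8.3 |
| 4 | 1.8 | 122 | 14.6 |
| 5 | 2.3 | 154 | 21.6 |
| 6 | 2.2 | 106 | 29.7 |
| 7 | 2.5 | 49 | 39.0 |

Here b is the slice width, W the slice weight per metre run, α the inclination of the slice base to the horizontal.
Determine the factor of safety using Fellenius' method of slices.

Ordinary method of slices: FS = Σ[c'·Δl_i + (W_i cosα_i)·tanφ'] / Σ W_i sinα_i, with Δl_i = b_i / cosα_i.
Slice 1: Δl = 1.8/cos(-3.4°) = 1.803 m; N'_1 = 22·cos(-3.4°) = 22.0; c'Δl = 18.93; W sinα = -1.3
Slice 2: Δl = 1.7/cos2.3° = 1.701 m; N'_2 = 56·cos2.3° = 56.0; c'Δl = 17.86; W sinα = 2.2
Slice 3: Δl = 2.0/cos8.3° = 2.021 m; N'_3 = 104·cos8.3° = 102.9; c'Δl = 21.22; W sinα = 15.0
Slice 4: Δl = 1.8/cos14.6° = 1.860 m; N'_4 = 122·cos14.6° = 118.1; c'Δl = 19.53; W sinα = 30.8
Slice 5: Δl = 2.3/cos21.6° = 2.474 m; N'_5 = 154·cos21.6° = 143.2; c'Δl = 25.97; W sinα = 56.7
Slice 6: Δl = 2.2/cos29.7° = 2.533 m; N'_6 = 106·cos29.7° = 92.1; c'Δl = 26.59; W sinα = 52.5
Slice 7: Δl = 2.5/cos39.0° = 3.217 m; N'_7 = 49·cos39.0° = 38.1; c'Δl = 33.78; W sinα = 30.8
Σc'Δl = 163.9 kN/m; ΣN' = 572.2 kN/m; ΣW sinα = 186.8 kN/m
Resisting = 163.9 + 572.2·tan23.8° = 163.9 + 252.4 = 416.3 kN/m
FS = 416.3 / 186.8 = 2.229

FS = 2.23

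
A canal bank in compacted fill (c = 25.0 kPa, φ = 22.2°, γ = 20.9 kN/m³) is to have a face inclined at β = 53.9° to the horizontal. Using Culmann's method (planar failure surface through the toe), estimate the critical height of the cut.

H_c = 23.99 m

Culmann's analysis gives the critical failure plane at α_cr = (β + φ)/2 = (53.9 + 22.2)/2 = 38.0°, and the critical height
H_c = (4c/γ) · sinβ cosφ / [1 − cos(β − φ)]
    = (4·25.0/20.9) · sin53.9°·cos22.2° / [1 − cos(31.7°)]
    = 4.785 · 0.8080·0.9259 / [1 − 0.8508]
    = 4.785 · 0.7481 / 0.1492
    = 23.99 m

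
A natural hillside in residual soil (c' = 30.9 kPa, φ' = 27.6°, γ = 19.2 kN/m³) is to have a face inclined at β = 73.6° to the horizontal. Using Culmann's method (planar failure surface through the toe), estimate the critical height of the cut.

H_c = 17.92 m

Culmann's analysis gives the critical failure plane at α_cr = (β + φ')/2 = (73.6 + 27.6)/2 = 50.6°, and the critical height
H_c = (4c'/γ) · sinβ cosφ' / [1 − cos(β − φ')]
    = (4·30.9/19.2) · sin73.6°·cos27.6° / [1 − cos(46.0°)]
    = 6.438 · 0.9593·0.8862 / [1 − 0.6947]
    = 6.438 · 0.8501 / 0.3053
    = 17.92 m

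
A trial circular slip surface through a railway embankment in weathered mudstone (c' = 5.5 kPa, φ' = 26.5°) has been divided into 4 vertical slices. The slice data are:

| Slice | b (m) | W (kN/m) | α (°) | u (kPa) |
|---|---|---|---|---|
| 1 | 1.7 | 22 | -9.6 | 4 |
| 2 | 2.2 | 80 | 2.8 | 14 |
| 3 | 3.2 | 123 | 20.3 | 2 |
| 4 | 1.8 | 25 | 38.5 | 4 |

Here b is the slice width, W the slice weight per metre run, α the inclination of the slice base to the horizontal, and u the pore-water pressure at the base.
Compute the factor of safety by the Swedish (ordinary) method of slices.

Ordinary method of slices: FS = Σ[c'·Δl_i + (W_i cosα_i − u_i·Δl_i)·tanφ'] / Σ W_i sinα_i, with Δl_i = b_i / cosα_i.
Slice 1: Δl = 1.7/cos(-9.6°) = 1.724 m; N'_1 = 22·cos(-9.6°) − 4·1.724 = 14.8; c'Δl = 9.48; W sinα = -3.7
Slice 2: Δl = 2.2/cos2.8° = 2.203 m; N'_2 = 80·cos2.8° − 14·2.203 = 49.1; c'Δl = 12.11; W sinα = 3.9
Slice 3: Δl = 3.2/cos20.3° = 3.412 m; N'_3 = 123·cos20.3° − 2·3.412 = 108.5; c'Δl = 18.77; W sinα = 42.7
Slice 4: Δl = 1.8/cos38.5° = 2.300 m; N'_4 = 25·cos38.5° − 4·2.300 = 10.4; c'Δl = 12.65; W sinα = 15.6
Σc'Δl = 53.0 kN/m; ΣN' = 182.8 kN/m; ΣW sinα = 58.5 kN/m
Resisting = 53.0 + 182.8·tan26.5° = 53.0 + 91.1 = 144.1 kN/m
FS = 144.1 / 58.5 = 2.465

FS = 2.46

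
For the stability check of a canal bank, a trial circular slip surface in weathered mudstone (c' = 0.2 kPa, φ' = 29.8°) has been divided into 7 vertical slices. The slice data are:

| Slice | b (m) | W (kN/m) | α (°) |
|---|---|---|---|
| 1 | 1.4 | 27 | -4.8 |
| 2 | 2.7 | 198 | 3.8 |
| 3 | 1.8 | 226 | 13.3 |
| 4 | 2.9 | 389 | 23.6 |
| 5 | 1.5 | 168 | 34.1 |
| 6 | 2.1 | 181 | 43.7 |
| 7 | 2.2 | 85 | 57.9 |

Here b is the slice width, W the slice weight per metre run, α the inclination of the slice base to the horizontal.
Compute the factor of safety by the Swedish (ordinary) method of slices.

Ordinary method of slices: FS = Σ[c'·Δl_i + (W_i cosα_i)·tanφ'] / Σ W_i sinα_i, with Δl_i = b_i / cosα_i.
Slice 1: Δl = 1.4/cos(-4.8°) = 1.405 m; N'_1 = 27·cos(-4.8°) = 26.9; c'Δl = 0.28; W sinα = -2.3
Slice 2: Δl = 2.7/cos3.8° = 2.706 m; N'_2 = 198·cos3.8° = 197.6; c'Δl = 0.54; W sinα = 13.1
Slice 3: Δl = 1.8/cos13.3° = 1.850 m; N'_3 = 226·cos13.3° = 219.9; c'Δl = 0.37; W sinα = 52.0
Slice 4: Δl = 2.9/cos23.6° = 3.165 m; N'_4 = 389·cos23.6° = 356.5; c'Δl = 0.63; W sinα = 155.7
Slice 5: Δl = 1.5/cos34.1° = 1.811 m; N'_5 = 168·cos34.1° = 139.1; c'Δl = 0.36; W sinα = 94.2
Slice 6: Δl = 2.1/cos43.7° = 2.905 m; N'_6 = 181·cos43.7° = 130.9; c'Δl = 0.58; W sinα = 125.0
Slice 7: Δl = 2.2/cos57.9° = 4.140 m; N'_7 = 85·cos57.9° = 45.2; c'Δl = 0.83; W sinα = 72.0
Σc'Δl = 3.6 kN/m; ΣN' = 1116.0 kN/m; ΣW sinα = 509.8 kN/m
Resisting = 3.6 + 1116.0·tan29.8° = 3.6 + 639.1 = 642.7 kN/m
FS = 642.7 / 509.8 = 1.261

FS = 1.26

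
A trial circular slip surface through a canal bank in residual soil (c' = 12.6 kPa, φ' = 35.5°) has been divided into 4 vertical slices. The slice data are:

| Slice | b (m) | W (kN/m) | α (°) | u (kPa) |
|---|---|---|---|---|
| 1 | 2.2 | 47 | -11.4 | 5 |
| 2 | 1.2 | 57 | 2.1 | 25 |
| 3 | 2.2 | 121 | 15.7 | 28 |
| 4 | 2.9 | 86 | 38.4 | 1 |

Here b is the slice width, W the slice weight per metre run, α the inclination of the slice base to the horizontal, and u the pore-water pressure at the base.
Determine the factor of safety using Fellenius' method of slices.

Ordinary method of slices: FS = Σ[c'·Δl_i + (W_i cosα_i − u_i·Δl_i)·tanφ'] / Σ W_i sinα_i, with Δl_i = b_i / cosα_i.
Slice 1: Δl = 2.2/cos(-11.4°) = 2.244 m; N'_1 = 47·cos(-11.4°) − 5·2.244 = 34.9; c'Δl = 28.28; W sinα = -9.3
Slice 2: Δl = 1.2/cos2.1° = 1.201 m; N'_2 = 57·cos2.1° − 25·1.201 = 26.9; c'Δl = 15.13; W sinα = 2.1
Slice 3: Δl = 2.2/cos15.7° = 2.285 m; N'_3 = 121·cos15.7° − 28·2.285 = 52.5; c'Δl = 28.79; W sinα = 32.7
Slice 4: Δl = 2.9/cos38.4° = 3.700 m; N'_4 = 86·cos38.4° − 1·3.700 = 63.7; c'Δl = 46.63; W sinα = 53.4
Σc'Δl = 118.8 kN/m; ΣN' = 178.0 kN/m; ΣW sinα = 79.0 kN/m
Resisting = 118.8 + 178.0·tan35.5° = 118.8 + 127.0 = 245.8 kN/m
FS = 245.8 / 79.0 = 3.113

FS = 3.11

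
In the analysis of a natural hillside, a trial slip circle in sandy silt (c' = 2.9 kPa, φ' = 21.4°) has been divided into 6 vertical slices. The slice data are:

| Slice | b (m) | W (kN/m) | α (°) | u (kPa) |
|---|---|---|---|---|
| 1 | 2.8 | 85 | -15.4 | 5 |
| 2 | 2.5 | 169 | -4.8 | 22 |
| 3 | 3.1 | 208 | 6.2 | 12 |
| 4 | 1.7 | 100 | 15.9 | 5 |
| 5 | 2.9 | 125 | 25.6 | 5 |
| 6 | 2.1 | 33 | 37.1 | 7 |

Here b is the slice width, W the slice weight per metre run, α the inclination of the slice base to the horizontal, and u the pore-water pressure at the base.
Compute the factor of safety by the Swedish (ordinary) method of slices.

Ordinary method of slices: FS = Σ[c'·Δl_i + (W_i cosα_i − u_i·Δl_i)·tanφ'] / Σ W_i sinα_i, with Δl_i = b_i / cosα_i.
Slice 1: Δl = 2.8/cos(-15.4°) = 2.904 m; N'_1 = 85·cos(-15.4°) − 5·2.904 = 67.4; c'Δl = 8.42; W sinα = -22.6
Slice 2: Δl = 2.5/cos(-4.8°) = 2.509 m; N'_2 = 169·cos(-4.8°) − 22·2.509 = 113.2; c'Δl = 7.28; W sinα = -14.1
Slice 3: Δl = 3.1/cos6.2° = 3.118 m; N'_3 = 208·cos6.2° − 12·3.118 = 169.4; c'Δl = 9.04; W sinα = 22.5
Slice 4: Δl = 1.7/cos15.9° = 1.768 m; N'_4 = 100·cos15.9° − 5·1.768 = 87.3; c'Δl = 5.13; W sinα = 27.4
Slice 5: Δl = 2.9/cos25.6° = 3.216 m; N'_5 = 125·cos25.6° − 5·3.216 = 96.7; c'Δl = 9.33; W sinα = 54.0
Slice 6: Δl = 2.1/cos37.1° = 2.633 m; N'_6 = 33·cos37.1° − 7·2.633 = 7.9; c'Δl = 7.64; W sinα = 19.9
Σc'Δl = 46.8 kN/m; ΣN' = 541.9 kN/m; ΣW sinα = 87.1 kN/m
Resisting = 46.8 + 541.9·tan21.4° = 46.8 + 212.4 = 259.2 kN/m
FS = 259.2 / 87.1 = 2.977

FS = 2.98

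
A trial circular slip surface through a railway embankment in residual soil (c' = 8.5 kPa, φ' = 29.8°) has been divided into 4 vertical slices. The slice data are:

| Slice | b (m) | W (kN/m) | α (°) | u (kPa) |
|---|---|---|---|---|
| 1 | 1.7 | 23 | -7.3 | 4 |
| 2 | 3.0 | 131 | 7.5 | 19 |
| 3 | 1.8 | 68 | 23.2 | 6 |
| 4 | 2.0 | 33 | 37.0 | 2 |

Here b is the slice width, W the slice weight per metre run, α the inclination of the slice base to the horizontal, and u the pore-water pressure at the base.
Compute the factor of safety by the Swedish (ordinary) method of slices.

FS = 2.80

Ordinary method of slices: FS = Σ[c'·Δl_i + (W_i cosα_i − u_i·Δl_i)·tanφ'] / Σ W_i sinα_i, with Δl_i = b_i / cosα_i.
Slice 1: Δl = 1.7/cos(-7.3°) = 1.714 m; N'_1 = 23·cos(-7.3°) − 4·1.714 = 16.0; c'Δl = 14.57; W sinα = -2.9
Slice 2: Δl = 3.0/cos7.5° = 3.026 m; N'_2 = 131·cos7.5° − 19·3.026 = 72.4; c'Δl = 25.72; W sinα = 17.1
Slice 3: Δl = 1.8/cos23.2° = 1.958 m; N'_3 = 68·cos23.2° − 6·1.958 = 50.8; c'Δl = 16.65; W sinα = 26.8
Slice 4: Δl = 2.0/cos37.0° = 2.504 m; N'_4 = 33·cos37.0° − 2·2.504 = 21.3; c'Δl = 21.29; W sinα = 19.9
Σc'Δl = 78.2 kN/m; ΣN' = 160.4 kN/m; ΣW sinα = 60.8 kN/m
Resisting = 78.2 + 160.4·tan29.8° = 78.2 + 91.9 = 170.1 kN/m
FS = 170.1 / 60.8 = 2.797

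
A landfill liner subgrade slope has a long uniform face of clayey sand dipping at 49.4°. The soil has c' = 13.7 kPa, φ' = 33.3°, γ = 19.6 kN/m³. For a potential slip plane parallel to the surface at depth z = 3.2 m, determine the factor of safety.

For an infinite slope with a slip plane parallel to the surface (no pore pressure): FS = [c' + γz cos²β tanφ'] / [γz sinβ cosβ].
γz = 19.6·3.2 = 62.72 kN/m²
Numerator = 13.7 + 62.72·cos²49.4°·tan33.3° = 13.7 + 62.72·0.4235·0.6569 = 31.148 kPa
Denominator = 62.72·sin49.4°·cos49.4° = 62.72·0.7593·0.6508 = 30.991 kPa
FS = 31.148 / 30.991 = 1.005

FS = 1.01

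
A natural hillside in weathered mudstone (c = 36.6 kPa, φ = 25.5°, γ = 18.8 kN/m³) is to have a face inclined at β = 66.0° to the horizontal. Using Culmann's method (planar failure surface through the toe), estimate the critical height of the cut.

H_c = 26.80 m

Culmann's analysis gives the critical failure plane at α_cr = (β + φ)/2 = (66.0 + 25.5)/2 = 45.8°, and the critical height
H_c = (4c/γ) · sinβ cosφ / [1 − cos(β − φ)]
    = (4·36.6/18.8) · sin66.0°·cos25.5° / [1 − cos(40.5°)]
    = 7.787 · 0.9135·0.9026 / [1 − 0.7604]
    = 7.787 · 0.8246 / 0.2396
    = 26.80 m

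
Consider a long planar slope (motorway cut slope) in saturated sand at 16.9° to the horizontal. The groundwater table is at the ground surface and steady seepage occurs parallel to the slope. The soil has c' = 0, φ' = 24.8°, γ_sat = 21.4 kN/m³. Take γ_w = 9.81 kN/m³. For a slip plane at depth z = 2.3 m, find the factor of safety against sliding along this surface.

FS = 0.82

With seepage parallel to the slope and the water table at the surface, the effective normal stress on the slip plane uses the buoyant unit weight γ' = γ_sat − γ_w while the driving shear stress uses γ_sat:
FS = [c' + γ' z cos²β tanφ'] / [γ_sat z sinβ cosβ]
(For c' = 0 this reduces to FS = (γ'/γ_sat)·tanφ'/tanβ.)
γ' = 21.4 − 9.81 = 11.59 kN/m³
Numerator = 0.0 + 11.59·2.3·cos²16.9°·tan24.8° = 0.0 + 11.59·2.3·0.9155·0.4621 = 11.276 kPa
Denominator = 21.4·2.3·sin16.9°·cos16.9° = 21.4·2.3·0.2907·0.9568 = 13.690 kPa
FS = 11.276 / 13.690 = 0.824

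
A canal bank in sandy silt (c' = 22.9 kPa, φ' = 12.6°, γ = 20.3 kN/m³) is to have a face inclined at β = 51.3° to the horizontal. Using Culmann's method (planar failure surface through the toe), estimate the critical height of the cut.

Culmann's analysis gives the critical failure plane at α_cr = (β + φ')/2 = (51.3 + 12.6)/2 = 31.9°, and the critical height
H_c = (4c'/γ) · sinβ cosφ' / [1 − cos(β − φ')]
    = (4·22.9/20.3) · sin51.3°·cos12.6° / [1 − cos(38.7°)]
    = 4.512 · 0.7804·0.9759 / [1 − 0.7804]
    = 4.512 · 0.7616 / 0.2196
    = 15.65 m

H_c = 15.65 m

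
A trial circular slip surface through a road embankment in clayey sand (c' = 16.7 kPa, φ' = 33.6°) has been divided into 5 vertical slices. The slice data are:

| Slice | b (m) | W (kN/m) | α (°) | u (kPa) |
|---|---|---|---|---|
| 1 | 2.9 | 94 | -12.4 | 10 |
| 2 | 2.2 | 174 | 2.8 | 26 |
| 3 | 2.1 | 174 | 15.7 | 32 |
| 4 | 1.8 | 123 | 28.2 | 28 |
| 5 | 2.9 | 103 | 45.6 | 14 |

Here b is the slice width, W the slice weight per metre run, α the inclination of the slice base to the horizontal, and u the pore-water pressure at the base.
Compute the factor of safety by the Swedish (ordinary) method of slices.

Ordinary method of slices: FS = Σ[c'·Δl_i + (W_i cosα_i − u_i·Δl_i)·tanφ'] / Σ W_i sinα_i, with Δl_i = b_i / cosα_i.
Slice 1: Δl = 2.9/cos(-12.4°) = 2.969 m; N'_1 = 94·cos(-12.4°) − 10·2.969 = 62.1; c'Δl = 49.59; W sinα = -20.2
Slice 2: Δl = 2.2/cos2.8° = 2.203 m; N'_2 = 174·cos2.8° − 26·2.203 = 116.5; c'Δl = 36.78; W sinα = 8.5
Slice 3: Δl = 2.1/cos15.7° = 2.181 m; N'_3 = 174·cos15.7° − 32·2.181 = 97.7; c'Δl = 36.43; W sinα = 47.1
Slice 4: Δl = 1.8/cos28.2° = 2.042 m; N'_4 = 123·cos28.2° − 28·2.042 = 51.2; c'Δl = 34.11; W sinα = 58.1
Slice 5: Δl = 2.9/cos45.6° = 4.145 m; N'_5 = 103·cos45.6° − 14·4.145 = 14.0; c'Δl = 69.22; W sinα = 73.6
Σc'Δl = 226.1 kN/m; ΣN' = 341.6 kN/m; ΣW sinα = 167.1 kN/m
Resisting = 226.1 + 341.6·tan33.6° = 226.1 + 227.0 = 453.1 kN/m
FS = 453.1 / 167.1 = 2.711

FS = 2.71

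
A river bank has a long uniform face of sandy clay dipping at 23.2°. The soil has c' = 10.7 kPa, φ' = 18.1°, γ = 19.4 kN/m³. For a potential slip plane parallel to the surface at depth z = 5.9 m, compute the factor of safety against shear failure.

For an infinite slope with a slip plane parallel to the surface (no pore pressure): FS = [c' + γz cos²β tanφ'] / [γz sinβ cosβ].
γz = 19.4·5.9 = 114.46 kN/m²
Numerator = 10.7 + 114.46·cos²23.2°·tan18.1° = 10.7 + 114.46·0.8448·0.3269 = 42.305 kPa
Denominator = 114.46·sin23.2°·cos23.2° = 114.46·0.3939·0.9191 = 41.444 kPa
FS = 42.305 / 41.444 = 1.021

FS = 1.02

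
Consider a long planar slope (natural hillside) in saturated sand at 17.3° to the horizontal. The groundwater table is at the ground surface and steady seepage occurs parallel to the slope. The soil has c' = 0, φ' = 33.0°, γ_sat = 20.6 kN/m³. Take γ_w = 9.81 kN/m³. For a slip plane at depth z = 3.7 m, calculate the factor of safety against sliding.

With seepage parallel to the slope and the water table at the surface, the effective normal stress on the slip plane uses the buoyant unit weight γ' = γ_sat − γ_w while the driving shear stress uses γ_sat:
FS = [c' + γ' z cos²β tanφ'] / [γ_sat z sinβ cosβ]
(For c' = 0 this reduces to FS = (γ'/γ_sat)·tanφ'/tanβ.)
γ' = 20.6 − 9.81 = 10.79 kN/m³
Numerator = 0.0 + 10.79·3.7·cos²17.3°·tan33.0° = 0.0 + 10.79·3.7·0.9116·0.6494 = 23.634 kPa
Denominator = 20.6·3.7·sin17.3°·cos17.3° = 20.6·3.7·0.2974·0.9548 = 21.641 kPa
FS = 23.634 / 21.641 = 1.092

FS = 1.09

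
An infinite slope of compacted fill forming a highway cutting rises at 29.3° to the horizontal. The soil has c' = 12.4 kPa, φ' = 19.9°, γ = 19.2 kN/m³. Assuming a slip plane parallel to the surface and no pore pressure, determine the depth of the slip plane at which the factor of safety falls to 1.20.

Setting FS = 1.20 in FS = [c' + γz cos²β tanφ'] / [γz sinβ cosβ] and solving for z:
z = c' / [γ cosβ (FS·sinβ − cosβ·tanφ')]
  = 12.4 / [19.2·cos29.3°·(1.20·sin29.3° − cos29.3°·tan19.9°)]
  = 12.4 / [19.2·0.8721·(1.20·0.4894 − 0.8721·0.3620)]
  = 12.4 / 4.5472 = 2.727 m

z = 2.73 m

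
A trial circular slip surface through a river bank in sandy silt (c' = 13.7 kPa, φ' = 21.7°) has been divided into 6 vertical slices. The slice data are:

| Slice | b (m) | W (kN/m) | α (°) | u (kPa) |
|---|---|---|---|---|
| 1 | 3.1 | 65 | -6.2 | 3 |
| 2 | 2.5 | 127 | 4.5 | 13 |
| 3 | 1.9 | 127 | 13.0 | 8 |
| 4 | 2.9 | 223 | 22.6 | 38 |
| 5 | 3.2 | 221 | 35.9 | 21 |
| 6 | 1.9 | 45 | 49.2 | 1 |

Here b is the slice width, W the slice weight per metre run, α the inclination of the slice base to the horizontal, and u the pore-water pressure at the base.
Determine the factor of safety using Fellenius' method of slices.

FS = 1.52

Ordinary method of slices: FS = Σ[c'·Δl_i + (W_i cosα_i − u_i·Δl_i)·tanφ'] / Σ W_i sinα_i, with Δl_i = b_i / cosα_i.
Slice 1: Δl = 3.1/cos(-6.2°) = 3.118 m; N'_1 = 65·cos(-6.2°) − 3·3.118 = 55.3; c'Δl = 42.72; W sinα = -7.0
Slice 2: Δl = 2.5/cos4.5° = 2.508 m; N'_2 = 127·cos4.5° − 13·2.508 = 94.0; c'Δl = 34.36; W sinα = 10.0
Slice 3: Δl = 1.9/cos13.0° = 1.950 m; N'_3 = 127·cos13.0° − 8·1.950 = 108.1; c'Δl = 26.71; W sinα = 28.6
Slice 4: Δl = 2.9/cos22.6° = 3.141 m; N'_4 = 223·cos22.6° − 38·3.141 = 86.5; c'Δl = 43.03; W sinα = 85.7
Slice 5: Δl = 3.2/cos35.9° = 3.950 m; N'_5 = 221·cos35.9° − 21·3.950 = 96.1; c'Δl = 54.12; W sinα = 129.6
Slice 6: Δl = 1.9/cos49.2° = 2.908 m; N'_6 = 45·cos49.2° − 1·2.908 = 26.5; c'Δl = 39.84; W sinα = 34.1
Σc'Δl = 240.8 kN/m; ΣN' = 466.5 kN/m; ΣW sinα = 280.9 kN/m
Resisting = 240.8 + 466.5·tan21.7° = 240.8 + 185.6 = 426.4 kN/m
FS = 426.4 / 280.9 = 1.518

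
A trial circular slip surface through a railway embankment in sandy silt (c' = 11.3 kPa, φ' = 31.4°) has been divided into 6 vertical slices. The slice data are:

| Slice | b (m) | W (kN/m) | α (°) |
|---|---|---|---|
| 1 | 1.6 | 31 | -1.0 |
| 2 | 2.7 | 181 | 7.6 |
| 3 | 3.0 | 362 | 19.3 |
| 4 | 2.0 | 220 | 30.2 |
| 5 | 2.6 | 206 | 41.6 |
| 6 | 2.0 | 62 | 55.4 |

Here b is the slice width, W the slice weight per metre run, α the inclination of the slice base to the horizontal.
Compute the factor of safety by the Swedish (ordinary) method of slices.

FS = 1.72

Ordinary method of slices: FS = Σ[c'·Δl_i + (W_i cosα_i)·tanφ'] / Σ W_i sinα_i, with Δl_i = b_i / cosα_i.
Slice 1: Δl = 1.6/cos(-1.0°) = 1.600 m; N'_1 = 31·cos(-1.0°) = 31.0; c'Δl = 18.08; W sinα = -0.5
Slice 2: Δl = 2.7/cos7.6° = 2.724 m; N'_2 = 181·cos7.6° = 179.4; c'Δl = 30.78; W sinα = 23.9
Slice 3: Δl = 3.0/cos19.3° = 3.179 m; N'_3 = 362·cos19.3° = 341.7; c'Δl = 35.92; W sinα = 119.6
Slice 4: Δl = 2.0/cos30.2° = 2.314 m; N'_4 = 220·cos30.2° = 190.1; c'Δl = 26.15; W sinα = 110.7
Slice 5: Δl = 2.6/cos41.6° = 3.477 m; N'_5 = 206·cos41.6° = 154.0; c'Δl = 39.29; W sinα = 136.8
Slice 6: Δl = 2.0/cos55.4° = 3.522 m; N'_6 = 62·cos55.4° = 35.2; c'Δl = 39.80; W sinα = 51.0
Σc'Δl = 190.0 kN/m; ΣN' = 931.5 kN/m; ΣW sinα = 441.5 kN/m
Resisting = 190.0 + 931.5·tan31.4° = 190.0 + 568.6 = 758.6 kN/m
FS = 758.6 / 441.5 = 1.718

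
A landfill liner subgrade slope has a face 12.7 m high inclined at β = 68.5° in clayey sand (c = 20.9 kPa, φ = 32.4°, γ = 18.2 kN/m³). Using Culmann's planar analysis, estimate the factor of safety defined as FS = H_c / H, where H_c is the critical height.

H_c = (4c/γ) · sinβ cosφ / [1 − cos(β − φ)]
    = (4·20.9/18.2) · sin68.5°·cos32.4° / [1 − cos36.1°]
    = 4.593 · 0.7856 / 0.1920 = 18.79 m
FS = H_c / H = 18.79 / 12.7 = 1.480

FS = 1.48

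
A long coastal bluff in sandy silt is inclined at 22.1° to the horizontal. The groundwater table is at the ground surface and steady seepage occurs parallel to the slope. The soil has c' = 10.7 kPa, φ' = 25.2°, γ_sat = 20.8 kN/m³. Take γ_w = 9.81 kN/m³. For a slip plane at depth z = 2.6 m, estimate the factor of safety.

FS = 1.18

With seepage parallel to the slope and the water table at the surface, the effective normal stress on the slip plane uses the buoyant unit weight γ' = γ_sat − γ_w while the driving shear stress uses γ_sat:
FS = [c' + γ' z cos²β tanφ'] / [γ_sat z sinβ cosβ]
γ' = 20.8 − 9.81 = 10.99 kN/m³
Numerator = 10.7 + 10.99·2.6·cos²22.1°·tan25.2° = 10.7 + 10.99·2.6·0.8585·0.4706 = 22.243 kPa
Denominator = 20.8·2.6·sin22.1°·cos22.1° = 20.8·2.6·0.3762·0.9265 = 18.851 kPa
FS = 22.243 / 18.851 = 1.180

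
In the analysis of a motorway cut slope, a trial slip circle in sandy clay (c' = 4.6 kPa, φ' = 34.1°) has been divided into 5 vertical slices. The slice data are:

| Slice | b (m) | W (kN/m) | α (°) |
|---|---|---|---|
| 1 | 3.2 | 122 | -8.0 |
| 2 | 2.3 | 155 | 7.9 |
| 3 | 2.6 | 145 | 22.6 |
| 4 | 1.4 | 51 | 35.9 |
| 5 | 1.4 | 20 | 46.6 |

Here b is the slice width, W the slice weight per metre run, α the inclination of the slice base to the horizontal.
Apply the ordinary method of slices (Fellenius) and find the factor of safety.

Ordinary method of slices: FS = Σ[c'·Δl_i + (W_i cosα_i)·tanφ'] / Σ W_i sinα_i, with Δl_i = b_i / cosα_i.
Slice 1: Δl = 3.2/cos(-8.0°) = 3.231 m; N'_1 = 122·cos(-8.0°) = 120.8; c'Δl = 14.86; W sinα = -17.0
Slice 2: Δl = 2.3/cos7.9° = 2.322 m; N'_2 = 155·cos7.9° = 153.5; c'Δl = 10.68; W sinα = 21.3
Slice 3: Δl = 2.6/cos22.6° = 2.816 m; N'_3 = 145·cos22.6° = 133.9; c'Δl = 12.95; W sinα = 55.7
Slice 4: Δl = 1.4/cos35.9° = 1.728 m; N'_4 = 51·cos35.9° = 41.3; c'Δl = 7.95; W sinα = 29.9
Slice 5: Δl = 1.4/cos46.6° = 2.038 m; N'_5 = 20·cos46.6° = 13.7; c'Δl = 9.37; W sinα = 14.5
Σc'Δl = 55.8 kN/m; ΣN' = 463.3 kN/m; ΣW sinα = 104.5 kN/m
Resisting = 55.8 + 463.3·tan34.1° = 55.8 + 313.7 = 369.5 kN/m
FS = 369.5 / 104.5 = 3.536

FS = 3.54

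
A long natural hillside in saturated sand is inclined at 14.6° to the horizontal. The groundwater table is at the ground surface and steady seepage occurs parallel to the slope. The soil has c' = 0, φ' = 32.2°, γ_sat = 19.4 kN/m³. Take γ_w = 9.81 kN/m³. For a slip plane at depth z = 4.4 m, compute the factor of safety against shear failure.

FS = 1.20

With seepage parallel to the slope and the water table at the surface, the effective normal stress on the slip plane uses the buoyant unit weight γ' = γ_sat − γ_w while the driving shear stress uses γ_sat:
FS = [c' + γ' z cos²β tanφ'] / [γ_sat z sinβ cosβ]
(For c' = 0 this reduces to FS = (γ'/γ_sat)·tanφ'/tanβ.)
γ' = 19.4 − 9.81 = 9.59 kN/m³
Numerator = 0.0 + 9.59·4.4·cos²14.6°·tan32.2° = 0.0 + 9.59·4.4·0.9365·0.6297 = 24.884 kPa
Denominator = 19.4·4.4·sin14.6°·cos14.6° = 19.4·4.4·0.2521·0.9677 = 20.822 kPa
FS = 24.884 / 20.822 = 1.195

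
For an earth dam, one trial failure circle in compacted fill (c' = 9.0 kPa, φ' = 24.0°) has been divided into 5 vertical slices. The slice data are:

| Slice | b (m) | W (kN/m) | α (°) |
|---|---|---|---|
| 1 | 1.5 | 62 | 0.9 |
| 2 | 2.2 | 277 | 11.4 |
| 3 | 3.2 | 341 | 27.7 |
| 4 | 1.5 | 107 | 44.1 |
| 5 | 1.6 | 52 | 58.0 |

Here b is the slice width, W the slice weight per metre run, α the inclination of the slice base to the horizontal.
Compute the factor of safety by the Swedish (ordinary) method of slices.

FS = 1.33

Ordinary method of slices: FS = Σ[c'·Δl_i + (W_i cosα_i)·tanφ'] / Σ W_i sinα_i, with Δl_i = b_i / cosα_i.
Slice 1: Δl = 1.5/cos0.9° = 1.500 m; N'_1 = 62·cos0.9° = 62.0; c'Δl = 13.50; W sinα = 1.0
Slice 2: Δl = 2.2/cos11.4° = 2.244 m; N'_2 = 277·cos11.4° = 271.5; c'Δl = 20.20; W sinα = 54.8
Slice 3: Δl = 3.2/cos27.7° = 3.614 m; N'_3 = 341·cos27.7° = 301.9; c'Δl = 32.53; W sinα = 158.5
Slice 4: Δl = 1.5/cos44.1° = 2.089 m; N'_4 = 107·cos44.1° = 76.8; c'Δl = 18.80; W sinα = 74.5
Slice 5: Δl = 1.6/cos58.0° = 3.019 m; N'_5 = 52·cos58.0° = 27.6; c'Δl = 27.17; W sinα = 44.1
Σc'Δl = 112.2 kN/m; ΣN' = 739.8 kN/m; ΣW sinα = 332.8 kN/m
Resisting = 112.2 + 739.8·tan24.0° = 112.2 + 329.4 = 441.6 kN/m
FS = 441.6 / 332.8 = 1.327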